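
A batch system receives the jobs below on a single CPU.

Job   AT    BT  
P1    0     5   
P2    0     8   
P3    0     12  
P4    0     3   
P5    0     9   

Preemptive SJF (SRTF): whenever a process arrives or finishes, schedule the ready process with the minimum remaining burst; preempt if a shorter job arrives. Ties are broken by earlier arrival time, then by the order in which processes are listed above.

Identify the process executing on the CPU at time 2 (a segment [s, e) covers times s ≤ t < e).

Schedule: | P4 0-3 | P1 3-8 | P2 8-16 | P5 16-25 | P3 25-37 |
Completion: P1=8  P2=16  P3=37  P4=3  P5=25
Turnaround (C−A): P1=8  P2=16  P3=37  P4=3  P5=25

P4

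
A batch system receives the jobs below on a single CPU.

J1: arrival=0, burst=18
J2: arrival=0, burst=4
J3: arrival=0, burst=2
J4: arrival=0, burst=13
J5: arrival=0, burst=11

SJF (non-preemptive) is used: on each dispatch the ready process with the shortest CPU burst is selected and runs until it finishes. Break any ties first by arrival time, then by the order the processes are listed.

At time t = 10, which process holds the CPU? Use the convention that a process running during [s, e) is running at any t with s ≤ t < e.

J5

Schedule: | J3 0-2 | J2 2-6 | J5 6-17 | J4 17-30 | J1 30-48 |
Completion: J1=48  J2=6  J3=2  J4=30  J5=17
Turnaround (C−A): J1=48  J2=6  J3=2  J4=30  J5=17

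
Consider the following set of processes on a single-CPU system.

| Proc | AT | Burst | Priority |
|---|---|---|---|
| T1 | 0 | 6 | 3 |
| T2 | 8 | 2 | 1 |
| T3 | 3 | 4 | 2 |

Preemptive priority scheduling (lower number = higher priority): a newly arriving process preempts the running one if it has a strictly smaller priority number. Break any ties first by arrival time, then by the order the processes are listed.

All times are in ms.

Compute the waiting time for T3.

Schedule: | T1 0-3 | T3 3-7 | T1 7-8 | T2 8-10 | T1 10-12 |
Completion: T1=12  T2=10  T3=7
Turnaround (C−A): T1=12  T2=2  T3=4
Waiting(T3) = turnaround − burst = 4 − 4 = 0

0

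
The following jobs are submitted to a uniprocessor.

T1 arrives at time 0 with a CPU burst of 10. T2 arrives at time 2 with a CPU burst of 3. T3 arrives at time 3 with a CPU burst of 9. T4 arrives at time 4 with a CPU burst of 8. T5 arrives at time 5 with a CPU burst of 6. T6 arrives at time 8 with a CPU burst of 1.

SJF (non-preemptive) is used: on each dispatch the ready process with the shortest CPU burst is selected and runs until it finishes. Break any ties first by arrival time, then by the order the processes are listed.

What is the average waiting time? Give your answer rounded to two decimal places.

10.17

Gantt: | T1 0-10 | T6 10-11 | T2 11-14 | T5 14-20 | T4 20-28 | T3 28-37 |
Completion: T1=10  T2=14  T3=37  T4=28  T5=20  T6=11
Turnaround (C−A): T1=10  T2=12  T3=34  T4=24  T5=15  T6=3
Waiting times: T1=0, T2=9, T3=25, T4=16, T5=9, T6=2
Average waiting = (0+9+25+16+9+2) / 6 = 61/6 = 10.17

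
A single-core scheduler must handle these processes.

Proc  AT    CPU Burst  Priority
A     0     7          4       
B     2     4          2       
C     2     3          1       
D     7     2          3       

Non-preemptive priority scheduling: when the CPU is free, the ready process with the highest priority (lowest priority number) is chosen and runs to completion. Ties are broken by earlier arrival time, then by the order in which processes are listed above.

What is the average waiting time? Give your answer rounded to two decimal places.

Gantt: | A 0-7 | C 7-10 | B 10-14 | D 14-16 |
Completion: A=7  B=14  C=10  D=16
Waiting times: A=0, B=8, C=5, D=7
Average waiting = (0+8+5+7) / 4 = 20/4 = 5.00

5.00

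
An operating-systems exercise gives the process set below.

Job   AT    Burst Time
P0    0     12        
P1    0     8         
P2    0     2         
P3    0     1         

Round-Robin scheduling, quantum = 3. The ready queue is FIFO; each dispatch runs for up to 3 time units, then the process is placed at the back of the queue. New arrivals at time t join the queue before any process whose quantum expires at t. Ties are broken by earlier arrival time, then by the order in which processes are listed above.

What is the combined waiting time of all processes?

Timeline: | P0 0-3 | P1 3-6 | P2 6-8 | P3 8-9 | P0 9-12 | P1 12-15 | P0 15-18 | P1 18-20 | P0 20-23 |
Completion: P0=23  P1=20  P2=8  P3=9
Turnaround (C−A): P0=23  P1=20  P2=8  P3=9
Waiting = turnaround − burst: P0=11, P1=12, P2=6, P3=8
Total waiting = 11 + 12 + 6 + 8 = 37

37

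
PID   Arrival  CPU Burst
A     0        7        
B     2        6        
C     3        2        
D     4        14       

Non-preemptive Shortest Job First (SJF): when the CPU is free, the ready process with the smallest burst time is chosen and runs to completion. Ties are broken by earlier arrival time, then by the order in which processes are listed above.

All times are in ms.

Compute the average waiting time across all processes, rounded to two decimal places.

5.50

Gantt: | A 0-7 | C 7-9 | B 9-15 | D 15-29 |
Completion: A=7  B=15  C=9  D=29
Turnaround (C−A): A=7  B=13  C=6  D=25
Waiting times: A=0, B=7, C=4, D=11
Average waiting = (0+7+4+11) / 4 = 22/4 = 5.50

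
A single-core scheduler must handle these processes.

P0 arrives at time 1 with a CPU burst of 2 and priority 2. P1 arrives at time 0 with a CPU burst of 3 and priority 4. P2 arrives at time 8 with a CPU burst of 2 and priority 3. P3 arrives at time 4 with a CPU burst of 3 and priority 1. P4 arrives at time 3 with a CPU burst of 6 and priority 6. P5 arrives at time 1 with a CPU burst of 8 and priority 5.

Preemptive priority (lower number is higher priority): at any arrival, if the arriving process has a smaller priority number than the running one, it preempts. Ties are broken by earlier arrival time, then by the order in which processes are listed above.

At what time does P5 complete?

Timeline: | P1 0-1 | P0 1-3 | P1 3-4 | P3 4-7 | P1 7-8 | P2 8-10 | P5 10-18 | P4 18-24 |
Completion: P0=3  P1=8  P2=10  P3=7  P4=24  P5=18
Turnaround (C−A): P0=2  P1=8  P2=2  P3=3  P4=21  P5=17

18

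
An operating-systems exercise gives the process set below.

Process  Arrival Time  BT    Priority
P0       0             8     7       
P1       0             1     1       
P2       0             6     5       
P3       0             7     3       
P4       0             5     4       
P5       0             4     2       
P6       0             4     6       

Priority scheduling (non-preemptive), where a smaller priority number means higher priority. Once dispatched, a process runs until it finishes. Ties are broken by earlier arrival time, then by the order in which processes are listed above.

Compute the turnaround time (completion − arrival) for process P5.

5

Timeline: | P1 0-1 | P5 1-5 | P3 5-12 | P4 12-17 | P2 17-23 | P6 23-27 | P0 27-35 |
Completion: P0=35  P1=1  P2=23  P3=12  P4=17  P5=5  P6=27
Turnaround (C−A): P0=35  P1=1  P2=23  P3=12  P4=17  P5=5  P6=27
Turnaround(P5) = completion − arrival = 5 − 0 = 5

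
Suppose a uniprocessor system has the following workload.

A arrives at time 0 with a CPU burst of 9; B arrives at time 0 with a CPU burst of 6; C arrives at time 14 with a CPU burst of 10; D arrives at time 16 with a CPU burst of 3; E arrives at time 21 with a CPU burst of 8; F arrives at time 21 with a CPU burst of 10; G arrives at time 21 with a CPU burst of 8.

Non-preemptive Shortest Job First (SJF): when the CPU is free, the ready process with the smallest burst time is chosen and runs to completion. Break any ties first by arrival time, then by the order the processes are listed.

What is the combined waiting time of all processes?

61

Gantt: | B 0-6 | A 6-15 | C 15-25 | D 25-28 | E 28-36 | G 36-44 | F 44-54 |
Completion: A=15  B=6  C=25  D=28  E=36  F=54  G=44
Turnaround (C−A): A=15  B=6  C=11  D=12  E=15  F=33  G=23
Waiting = turnaround − burst: A=6, B=0, C=1, D=9, E=7, F=23, G=15
Total waiting = 6 + 0 + 1 + 9 + 7 + 23 + 15 = 61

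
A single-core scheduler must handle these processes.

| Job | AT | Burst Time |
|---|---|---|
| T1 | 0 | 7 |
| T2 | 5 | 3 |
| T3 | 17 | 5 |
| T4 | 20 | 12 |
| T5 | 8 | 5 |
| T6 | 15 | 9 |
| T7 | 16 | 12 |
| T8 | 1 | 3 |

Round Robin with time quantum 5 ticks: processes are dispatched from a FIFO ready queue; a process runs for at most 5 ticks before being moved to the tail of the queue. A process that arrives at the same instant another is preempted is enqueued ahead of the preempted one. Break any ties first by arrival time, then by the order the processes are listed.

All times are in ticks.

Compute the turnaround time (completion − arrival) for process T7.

Timeline: | T1 0-5 | T8 5-8 | T2 8-11 | T1 11-13 | T5 13-18 | T6 18-23 | T7 23-28 | T3 28-33 | T4 33-38 | T6 38-42 | T7 42-47 | T4 47-52 | T7 52-54 | T4 54-56 |
Completion: T1=13  T2=11  T3=33  T4=56  T5=18  T6=42  T7=54  T8=8
Turnaround (C−A): T1=13  T2=6  T3=16  T4=36  T5=10  T6=27  T7=38  T8=7
Turnaround(T7) = completion − arrival = 54 − 16 = 38

38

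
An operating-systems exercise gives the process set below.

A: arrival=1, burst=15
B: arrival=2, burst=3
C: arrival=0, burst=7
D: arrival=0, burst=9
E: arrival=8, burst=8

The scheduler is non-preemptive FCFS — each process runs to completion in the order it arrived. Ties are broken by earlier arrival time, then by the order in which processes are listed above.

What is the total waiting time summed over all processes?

Schedule: | C 0-7 | D 7-16 | A 16-31 | B 31-34 | E 34-42 |
Completion: A=31  B=34  C=7  D=16  E=42
Turnaround (C−A): A=30  B=32  C=7  D=16  E=34
Waiting = turnaround − burst: A=15, B=29, C=0, D=7, E=26
Total waiting = 15 + 29 + 0 + 7 + 26 = 77

77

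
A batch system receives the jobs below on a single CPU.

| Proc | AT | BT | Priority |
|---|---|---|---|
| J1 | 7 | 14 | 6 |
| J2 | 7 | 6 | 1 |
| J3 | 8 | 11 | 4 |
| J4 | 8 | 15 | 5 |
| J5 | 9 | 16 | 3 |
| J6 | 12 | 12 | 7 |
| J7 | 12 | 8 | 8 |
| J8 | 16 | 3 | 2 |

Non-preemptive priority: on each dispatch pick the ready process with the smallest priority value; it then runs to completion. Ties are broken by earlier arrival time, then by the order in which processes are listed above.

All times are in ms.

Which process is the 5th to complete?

J4

Gantt: | idle 0-7 | J2 7-13 | J5 13-29 | J8 29-32 | J3 32-43 | J4 43-58 | J1 58-72 | J6 72-84 | J7 84-92 |
Completion: J1=72  J2=13  J3=43  J4=58  J5=29  J6=84  J7=92  J8=32
Finish order: J2 → J5 → J8 → J3 → J4 → J1 → J6 → J7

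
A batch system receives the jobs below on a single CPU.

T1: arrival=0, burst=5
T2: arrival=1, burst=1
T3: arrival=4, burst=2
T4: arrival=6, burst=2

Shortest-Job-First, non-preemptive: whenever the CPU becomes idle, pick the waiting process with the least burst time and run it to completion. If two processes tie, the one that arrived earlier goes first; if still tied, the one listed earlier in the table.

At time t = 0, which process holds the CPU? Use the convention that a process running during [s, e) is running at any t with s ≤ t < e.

T1

Schedule: | T1 0-5 | T2 5-6 | T3 6-8 | T4 8-10 |
Completion: T1=5  T2=6  T3=8  T4=10
Turnaround (C−A): T1=5  T2=5  T3=4  T4=4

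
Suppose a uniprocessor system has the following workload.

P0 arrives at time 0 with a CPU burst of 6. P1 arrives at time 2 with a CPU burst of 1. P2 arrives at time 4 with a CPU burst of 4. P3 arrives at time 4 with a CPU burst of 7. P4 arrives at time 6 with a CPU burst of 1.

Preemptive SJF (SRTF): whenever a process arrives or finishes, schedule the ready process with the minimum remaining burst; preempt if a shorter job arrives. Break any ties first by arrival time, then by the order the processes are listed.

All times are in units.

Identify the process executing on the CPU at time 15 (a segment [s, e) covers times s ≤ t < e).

P3

Timeline: | P0 0-2 | P1 2-3 | P0 3-7 | P4 7-8 | P2 8-12 | P3 12-19 |
Completion: P0=7  P1=3  P2=12  P3=19  P4=8
Turnaround (C−A): P0=7  P1=1  P2=8  P3=15  P4=2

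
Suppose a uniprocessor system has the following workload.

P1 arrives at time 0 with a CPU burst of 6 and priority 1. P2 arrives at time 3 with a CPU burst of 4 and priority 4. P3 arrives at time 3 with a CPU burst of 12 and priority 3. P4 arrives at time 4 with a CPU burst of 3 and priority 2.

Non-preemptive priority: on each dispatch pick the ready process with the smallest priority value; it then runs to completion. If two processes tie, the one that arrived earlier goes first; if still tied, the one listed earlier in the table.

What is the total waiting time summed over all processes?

26

Timeline: | P1 0-6 | P4 6-9 | P3 9-21 | P2 21-25 |
Completion: P1=6  P2=25  P3=21  P4=9
Turnaround (C−A): P1=6  P2=22  P3=18  P4=5
Waiting = turnaround − burst: P1=0, P2=18, P3=6, P4=2
Total waiting = 0 + 18 + 6 + 2 = 26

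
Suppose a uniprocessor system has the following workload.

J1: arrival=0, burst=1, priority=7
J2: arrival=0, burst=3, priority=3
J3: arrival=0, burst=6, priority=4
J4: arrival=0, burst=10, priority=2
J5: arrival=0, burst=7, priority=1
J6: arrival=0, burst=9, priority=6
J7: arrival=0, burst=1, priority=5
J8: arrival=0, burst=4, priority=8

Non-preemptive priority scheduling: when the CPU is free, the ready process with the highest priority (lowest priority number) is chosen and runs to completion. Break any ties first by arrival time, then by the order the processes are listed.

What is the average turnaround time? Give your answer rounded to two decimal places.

26.38

Timeline: | J5 0-7 | J4 7-17 | J2 17-20 | J3 20-26 | J7 26-27 | J6 27-36 | J1 36-37 | J8 37-41 |
Completion: J1=37  J2=20  J3=26  J4=17  J5=7  J6=36  J7=27  J8=41
Turnaround times: J1=37, J2=20, J3=26, J4=17, J5=7, J6=36, J7=27, J8=41
Average turnaround = (37+20+26+17+7+36+27+41) / 8 = 211/8 = 26.38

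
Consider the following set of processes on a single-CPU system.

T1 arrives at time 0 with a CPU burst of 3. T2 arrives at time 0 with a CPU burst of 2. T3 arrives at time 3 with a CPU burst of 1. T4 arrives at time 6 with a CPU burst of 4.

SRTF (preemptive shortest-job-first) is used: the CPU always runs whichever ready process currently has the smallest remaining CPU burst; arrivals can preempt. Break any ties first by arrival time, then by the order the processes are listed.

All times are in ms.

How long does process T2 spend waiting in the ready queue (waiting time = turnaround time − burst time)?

Gantt: | T2 0-2 | T1 2-3 | T3 3-4 | T1 4-6 | T4 6-10 |
Completion: T1=6  T2=2  T3=4  T4=10
Turnaround (C−A): T1=6  T2=2  T3=1  T4=4
Waiting(T2) = turnaround − burst = 2 − 2 = 0

0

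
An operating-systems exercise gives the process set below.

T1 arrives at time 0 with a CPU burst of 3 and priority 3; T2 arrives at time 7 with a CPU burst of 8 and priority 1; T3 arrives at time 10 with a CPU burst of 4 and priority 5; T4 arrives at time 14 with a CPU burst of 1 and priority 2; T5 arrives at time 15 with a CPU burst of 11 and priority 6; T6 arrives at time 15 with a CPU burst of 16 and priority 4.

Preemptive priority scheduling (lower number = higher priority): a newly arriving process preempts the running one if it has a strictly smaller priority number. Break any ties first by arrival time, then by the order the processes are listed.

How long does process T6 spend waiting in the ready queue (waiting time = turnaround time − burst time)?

Timeline: | T1 0-3 | idle 3-7 | T2 7-15 | T4 15-16 | T6 16-32 | T3 32-36 | T5 36-47 |
Completion: T1=3  T2=15  T3=36  T4=16  T5=47  T6=32
Turnaround (C−A): T1=3  T2=8  T3=26  T4=2  T5=32  T6=17
Waiting(T6) = turnaround − burst = 17 − 16 = 1

1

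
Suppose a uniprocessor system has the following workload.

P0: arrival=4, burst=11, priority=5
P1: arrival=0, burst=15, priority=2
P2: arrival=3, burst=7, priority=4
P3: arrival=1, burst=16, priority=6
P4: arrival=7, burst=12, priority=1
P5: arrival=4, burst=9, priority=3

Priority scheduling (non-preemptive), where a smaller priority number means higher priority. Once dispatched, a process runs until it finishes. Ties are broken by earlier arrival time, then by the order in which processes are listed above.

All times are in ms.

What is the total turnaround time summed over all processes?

Schedule: | P1 0-15 | P4 15-27 | P5 27-36 | P2 36-43 | P0 43-54 | P3 54-70 |
Completion: P0=54  P1=15  P2=43  P3=70  P4=27  P5=36
Turnaround = completion − arrival: P0=50, P1=15, P2=40, P3=69, P4=20, P5=32
Total turnaround = 50 + 15 + 40 + 69 + 20 + 32 = 226

226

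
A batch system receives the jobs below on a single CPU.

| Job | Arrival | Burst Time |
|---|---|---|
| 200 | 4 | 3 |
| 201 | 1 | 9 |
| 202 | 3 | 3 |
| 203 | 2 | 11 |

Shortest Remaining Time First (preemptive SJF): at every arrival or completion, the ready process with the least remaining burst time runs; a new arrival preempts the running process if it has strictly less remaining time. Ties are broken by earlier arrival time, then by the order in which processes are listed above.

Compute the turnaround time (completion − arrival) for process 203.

Schedule: | idle 0-1 | 201 1-3 | 202 3-6 | 200 6-9 | 201 9-16 | 203 16-27 |
Completion: 200=9  201=16  202=6  203=27
Turnaround (C−A): 200=5  201=15  202=3  203=25
Turnaround(203) = completion − arrival = 27 − 2 = 25

25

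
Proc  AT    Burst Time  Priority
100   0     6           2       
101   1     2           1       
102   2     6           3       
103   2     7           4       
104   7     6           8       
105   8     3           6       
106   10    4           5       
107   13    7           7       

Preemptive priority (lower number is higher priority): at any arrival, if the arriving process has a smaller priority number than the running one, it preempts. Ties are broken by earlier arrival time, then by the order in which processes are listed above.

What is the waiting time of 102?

Schedule: | 100 0-1 | 101 1-3 | 100 3-8 | 102 8-14 | 103 14-21 | 106 21-25 | 105 25-28 | 107 28-35 | 104 35-41 |
Completion: 100=8  101=3  102=14  103=21  104=41  105=28  106=25  107=35
Turnaround (C−A): 100=8  101=2  102=12  103=19  104=34  105=20  106=15  107=22
Waiting(102) = turnaround − burst = 12 − 6 = 6

6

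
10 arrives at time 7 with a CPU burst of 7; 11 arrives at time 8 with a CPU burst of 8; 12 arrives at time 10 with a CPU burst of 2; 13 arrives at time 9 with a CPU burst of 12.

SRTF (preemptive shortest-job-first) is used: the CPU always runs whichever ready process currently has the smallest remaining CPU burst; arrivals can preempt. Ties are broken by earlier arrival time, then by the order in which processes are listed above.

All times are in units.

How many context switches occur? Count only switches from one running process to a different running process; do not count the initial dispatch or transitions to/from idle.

4

Schedule: | idle 0-7 | 10 7-10 | 12 10-12 | 10 12-16 | 11 16-24 | 13 24-36 |
Completion: 10=16  11=24  12=12  13=36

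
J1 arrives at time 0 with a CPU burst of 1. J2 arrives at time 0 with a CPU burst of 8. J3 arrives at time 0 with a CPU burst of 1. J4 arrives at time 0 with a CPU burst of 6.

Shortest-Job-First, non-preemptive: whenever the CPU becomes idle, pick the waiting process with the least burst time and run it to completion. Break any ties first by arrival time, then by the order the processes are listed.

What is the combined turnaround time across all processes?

Schedule: | J1 0-1 | J3 1-2 | J4 2-8 | J2 8-16 |
Completion: J1=1  J2=16  J3=2  J4=8
Turnaround = completion − arrival: J1=1, J2=16, J3=2, J4=8
Total turnaround = 1 + 16 + 2 + 8 = 27

27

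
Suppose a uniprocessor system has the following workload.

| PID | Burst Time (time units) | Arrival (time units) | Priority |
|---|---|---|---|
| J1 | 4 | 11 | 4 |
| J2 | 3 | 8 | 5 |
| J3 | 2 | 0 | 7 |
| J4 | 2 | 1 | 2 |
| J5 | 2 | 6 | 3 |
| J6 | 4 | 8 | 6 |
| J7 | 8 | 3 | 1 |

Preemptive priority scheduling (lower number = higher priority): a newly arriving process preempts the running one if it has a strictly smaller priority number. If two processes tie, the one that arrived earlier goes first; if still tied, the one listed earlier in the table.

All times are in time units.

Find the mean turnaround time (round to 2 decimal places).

Timeline: | J3 0-1 | J4 1-3 | J7 3-11 | J5 11-13 | J1 13-17 | J2 17-20 | J6 20-24 | J3 24-25 |
Completion: J1=17  J2=20  J3=25  J4=3  J5=13  J6=24  J7=11
Turnaround times: J1=6, J2=12, J3=25, J4=2, J5=7, J6=16, J7=8
Average turnaround = (6+12+25+2+7+16+8) / 7 = 76/7 = 10.86

10.86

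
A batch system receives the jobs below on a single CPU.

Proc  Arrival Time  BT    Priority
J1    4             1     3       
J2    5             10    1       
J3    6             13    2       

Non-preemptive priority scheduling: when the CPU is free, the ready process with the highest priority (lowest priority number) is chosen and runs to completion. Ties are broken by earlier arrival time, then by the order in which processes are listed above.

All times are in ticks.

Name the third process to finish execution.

Gantt: | idle 0-4 | J1 4-5 | J2 5-15 | J3 15-28 |
Completion: J1=5  J2=15  J3=28
Turnaround (C−A): J1=1  J2=10  J3=22
Finish order: J1 → J2 → J3

J3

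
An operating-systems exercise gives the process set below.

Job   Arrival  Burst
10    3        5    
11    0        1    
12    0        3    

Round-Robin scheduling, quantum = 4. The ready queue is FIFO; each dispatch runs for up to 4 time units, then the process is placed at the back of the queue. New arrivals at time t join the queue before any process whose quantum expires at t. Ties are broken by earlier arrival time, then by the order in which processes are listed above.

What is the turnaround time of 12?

Gantt: | 11 0-1 | 12 1-4 | 10 4-9 |
Completion: 10=9  11=1  12=4
Turnaround(12) = completion − arrival = 4 − 0 = 4

4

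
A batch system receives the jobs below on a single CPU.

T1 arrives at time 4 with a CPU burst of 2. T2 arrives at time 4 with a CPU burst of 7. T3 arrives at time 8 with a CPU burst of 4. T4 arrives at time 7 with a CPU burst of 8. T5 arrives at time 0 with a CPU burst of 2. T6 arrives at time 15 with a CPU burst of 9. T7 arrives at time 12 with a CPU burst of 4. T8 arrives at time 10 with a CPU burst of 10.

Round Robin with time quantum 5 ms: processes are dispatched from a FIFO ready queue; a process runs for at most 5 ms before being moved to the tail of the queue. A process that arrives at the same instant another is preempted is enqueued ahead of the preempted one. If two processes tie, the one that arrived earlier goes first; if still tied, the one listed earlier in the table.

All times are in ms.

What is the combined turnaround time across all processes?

157

Schedule: | T5 0-2 | idle 2-4 | T1 4-6 | T2 6-11 | T4 11-16 | T3 16-20 | T8 20-25 | T2 25-27 | T7 27-31 | T6 31-36 | T4 36-39 | T8 39-44 | T6 44-48 |
Completion: T1=6  T2=27  T3=20  T4=39  T5=2  T6=48  T7=31  T8=44
Turnaround = completion − arrival: T1=2, T2=23, T3=12, T4=32, T5=2, T6=33, T7=19, T8=34
Total turnaround = 2 + 23 + 12 + 32 + 2 + 33 + 19 + 34 = 157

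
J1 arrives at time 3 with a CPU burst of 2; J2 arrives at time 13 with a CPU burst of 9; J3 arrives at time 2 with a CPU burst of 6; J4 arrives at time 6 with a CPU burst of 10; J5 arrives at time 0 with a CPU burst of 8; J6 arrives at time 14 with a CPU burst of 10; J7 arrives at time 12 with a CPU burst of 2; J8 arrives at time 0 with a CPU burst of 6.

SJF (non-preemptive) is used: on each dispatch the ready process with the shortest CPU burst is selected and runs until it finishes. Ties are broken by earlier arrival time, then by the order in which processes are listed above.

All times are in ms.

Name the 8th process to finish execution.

Timeline: | J8 0-6 | J1 6-8 | J3 8-14 | J7 14-16 | J5 16-24 | J2 24-33 | J4 33-43 | J6 43-53 |
Completion: J1=8  J2=33  J3=14  J4=43  J5=24  J6=53  J7=16  J8=6
Turnaround (C−A): J1=5  J2=20  J3=12  J4=37  J5=24  J6=39  J7=4  J8=6
Finish order: J8 → J1 → J3 → J7 → J5 → J2 → J4 → J6

J6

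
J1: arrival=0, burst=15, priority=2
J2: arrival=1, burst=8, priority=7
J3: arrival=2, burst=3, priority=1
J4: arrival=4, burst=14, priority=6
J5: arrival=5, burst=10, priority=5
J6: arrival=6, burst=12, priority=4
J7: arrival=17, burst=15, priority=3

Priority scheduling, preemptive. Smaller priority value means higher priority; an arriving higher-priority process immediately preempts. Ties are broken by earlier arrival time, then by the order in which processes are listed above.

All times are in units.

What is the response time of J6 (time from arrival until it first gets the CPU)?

Gantt: | J1 0-2 | J3 2-5 | J1 5-18 | J7 18-33 | J6 33-45 | J5 45-55 | J4 55-69 | J2 69-77 |
Completion: J1=18  J2=77  J3=5  J4=69  J5=55  J6=45  J7=33
Turnaround (C−A): J1=18  J2=76  J3=3  J4=65  J5=50  J6=39  J7=16
Response(J6) = first start − arrival = 33 − 6 = 27

27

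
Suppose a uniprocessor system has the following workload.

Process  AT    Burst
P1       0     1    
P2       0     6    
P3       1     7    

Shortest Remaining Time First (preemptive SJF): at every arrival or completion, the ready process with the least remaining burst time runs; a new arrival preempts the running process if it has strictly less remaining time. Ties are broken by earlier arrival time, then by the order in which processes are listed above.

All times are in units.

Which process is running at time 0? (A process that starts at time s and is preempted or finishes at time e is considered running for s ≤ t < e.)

Timeline: | P1 0-1 | P2 1-7 | P3 7-14 |
Completion: P1=1  P2=7  P3=14

P1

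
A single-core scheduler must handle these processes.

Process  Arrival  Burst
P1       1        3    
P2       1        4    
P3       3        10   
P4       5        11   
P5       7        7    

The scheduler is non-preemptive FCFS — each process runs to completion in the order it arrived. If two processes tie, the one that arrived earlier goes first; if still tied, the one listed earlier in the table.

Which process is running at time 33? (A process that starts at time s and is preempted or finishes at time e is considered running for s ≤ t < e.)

Timeline: | idle 0-1 | P1 1-4 | P2 4-8 | P3 8-18 | P4 18-29 | P5 29-36 |
Completion: P1=4  P2=8  P3=18  P4=29  P5=36
Turnaround (C−A): P1=3  P2=7  P3=15  P4=24  P5=29

P5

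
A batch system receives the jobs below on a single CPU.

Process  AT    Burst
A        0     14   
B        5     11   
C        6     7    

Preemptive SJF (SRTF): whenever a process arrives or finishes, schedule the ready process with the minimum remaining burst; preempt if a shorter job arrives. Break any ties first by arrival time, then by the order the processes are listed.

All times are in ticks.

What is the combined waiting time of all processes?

23

Timeline: | A 0-6 | C 6-13 | A 13-21 | B 21-32 |
Completion: A=21  B=32  C=13
Turnaround (C−A): A=21  B=27  C=7
Waiting = turnaround − burst: A=7, B=16, C=0
Total waiting = 7 + 16 + 0 = 23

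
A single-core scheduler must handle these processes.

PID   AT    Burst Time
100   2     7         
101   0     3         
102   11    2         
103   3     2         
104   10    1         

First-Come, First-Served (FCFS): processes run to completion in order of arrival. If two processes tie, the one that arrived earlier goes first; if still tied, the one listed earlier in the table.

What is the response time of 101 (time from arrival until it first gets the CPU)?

0

Timeline: | 101 0-3 | 100 3-10 | 103 10-12 | 104 12-13 | 102 13-15 |
Completion: 100=10  101=3  102=15  103=12  104=13
Turnaround (C−A): 100=8  101=3  102=4  103=9  104=3
Response(101) = first start − arrival = 0 − 0 = 0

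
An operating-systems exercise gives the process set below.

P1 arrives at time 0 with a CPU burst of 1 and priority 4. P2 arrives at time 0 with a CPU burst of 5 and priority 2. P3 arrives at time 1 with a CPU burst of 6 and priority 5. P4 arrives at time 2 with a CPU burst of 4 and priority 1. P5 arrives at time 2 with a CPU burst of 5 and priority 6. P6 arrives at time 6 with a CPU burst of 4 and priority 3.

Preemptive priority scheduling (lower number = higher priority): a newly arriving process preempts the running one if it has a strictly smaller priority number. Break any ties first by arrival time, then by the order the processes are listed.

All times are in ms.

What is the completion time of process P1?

Timeline: | P2 0-2 | P4 2-6 | P2 6-9 | P6 9-13 | P1 13-14 | P3 14-20 | P5 20-25 |
Completion: P1=14  P2=9  P3=20  P4=6  P5=25  P6=13
Turnaround (C−A): P1=14  P2=9  P3=19  P4=4  P5=23  P6=7

14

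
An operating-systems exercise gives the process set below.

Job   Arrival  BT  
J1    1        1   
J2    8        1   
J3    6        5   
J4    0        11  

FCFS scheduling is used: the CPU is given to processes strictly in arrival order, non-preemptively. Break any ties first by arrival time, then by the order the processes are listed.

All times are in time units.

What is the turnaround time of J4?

11

Gantt: | J4 0-11 | J1 11-12 | J3 12-17 | J2 17-18 |
Completion: J1=12  J2=18  J3=17  J4=11
Turnaround (C−A): J1=11  J2=10  J3=11  J4=11
Turnaround(J4) = completion − arrival = 11 − 0 = 11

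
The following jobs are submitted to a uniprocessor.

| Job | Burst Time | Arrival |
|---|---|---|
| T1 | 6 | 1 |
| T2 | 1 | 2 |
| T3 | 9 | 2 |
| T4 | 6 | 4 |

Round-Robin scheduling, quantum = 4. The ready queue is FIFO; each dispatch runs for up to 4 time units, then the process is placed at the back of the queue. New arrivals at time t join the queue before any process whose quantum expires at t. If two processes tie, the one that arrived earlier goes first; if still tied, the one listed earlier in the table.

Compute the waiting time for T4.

Timeline: | idle 0-1 | T1 1-5 | T2 5-6 | T3 6-10 | T4 10-14 | T1 14-16 | T3 16-20 | T4 20-22 | T3 22-23 |
Completion: T1=16  T2=6  T3=23  T4=22
Waiting(T4) = turnaround − burst = 18 − 6 = 12

12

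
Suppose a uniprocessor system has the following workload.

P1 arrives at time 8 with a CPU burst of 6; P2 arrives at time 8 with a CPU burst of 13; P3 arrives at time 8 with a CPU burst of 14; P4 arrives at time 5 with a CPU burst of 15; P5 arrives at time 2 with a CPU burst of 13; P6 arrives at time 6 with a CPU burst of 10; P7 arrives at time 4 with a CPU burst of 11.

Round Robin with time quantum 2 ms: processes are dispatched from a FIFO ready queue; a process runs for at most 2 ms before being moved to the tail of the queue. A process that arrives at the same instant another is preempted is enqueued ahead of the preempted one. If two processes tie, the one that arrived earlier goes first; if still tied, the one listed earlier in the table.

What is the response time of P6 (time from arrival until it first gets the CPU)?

4

Gantt: | idle 0-2 | P5 2-4 | P7 4-6 | P5 6-8 | P4 8-10 | P6 10-12 | P7 12-14 | P1 14-16 | P2 16-18 | P3 18-20 | P5 20-22 | P4 22-24 | P6 24-26 | P7 26-28 | P1 28-30 | P2 30-32 | P3 32-34 | P5 34-36 | P4 36-38 | P6 38-40 | P7 40-42 | P1 42-44 | P2 44-46 | P3 46-48 | P5 48-50 | P4 50-52 | P6 52-54 | P7 54-56 | P2 56-58 | P3 58-60 | P5 60-62 | P4 62-64 | P6 64-66 | P7 66-67 | P2 67-69 | P3 69-71 | P5 71-72 | P4 72-74 | P2 74-76 | P3 76-78 | P4 78-80 | P2 80-81 | P3 81-83 | P4 83-84 |
Completion: P1=44  P2=81  P3=83  P4=84  P5=72  P6=66  P7=67
Turnaround (C−A): P1=36  P2=73  P3=75  P4=79  P5=70  P6=60  P7=63
Response(P6) = first start − arrival = 10 − 6 = 4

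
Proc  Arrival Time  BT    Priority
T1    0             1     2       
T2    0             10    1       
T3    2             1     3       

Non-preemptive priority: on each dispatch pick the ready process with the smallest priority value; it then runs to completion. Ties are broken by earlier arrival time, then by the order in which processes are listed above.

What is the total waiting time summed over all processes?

Gantt: | T2 0-10 | T1 10-11 | T3 11-12 |
Completion: T1=11  T2=10  T3=12
Waiting = turnaround − burst: T1=10, T2=0, T3=9
Total waiting = 10 + 0 + 9 = 19

19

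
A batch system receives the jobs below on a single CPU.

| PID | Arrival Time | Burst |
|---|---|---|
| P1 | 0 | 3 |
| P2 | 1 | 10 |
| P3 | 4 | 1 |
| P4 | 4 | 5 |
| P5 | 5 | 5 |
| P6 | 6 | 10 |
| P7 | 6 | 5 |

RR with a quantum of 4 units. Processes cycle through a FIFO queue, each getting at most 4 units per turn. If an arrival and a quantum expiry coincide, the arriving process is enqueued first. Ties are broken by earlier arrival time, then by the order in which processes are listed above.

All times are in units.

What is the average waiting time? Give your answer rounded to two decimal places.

Gantt: | P1 0-3 | P2 3-7 | P3 7-8 | P4 8-12 | P5 12-16 | P6 16-20 | P7 20-24 | P2 24-28 | P4 28-29 | P5 29-30 | P6 30-34 | P7 34-35 | P2 35-37 | P6 37-39 |
Completion: P1=3  P2=37  P3=8  P4=29  P5=30  P6=39  P7=35
Turnaround (C−A): P1=3  P2=36  P3=4  P4=25  P5=25  P6=33  P7=29
Waiting times: P1=0, P2=26, P3=3, P4=20, P5=20, P6=23, P7=24
Average waiting = (0+26+3+20+20+23+24) / 7 = 116/7 = 16.57

16.57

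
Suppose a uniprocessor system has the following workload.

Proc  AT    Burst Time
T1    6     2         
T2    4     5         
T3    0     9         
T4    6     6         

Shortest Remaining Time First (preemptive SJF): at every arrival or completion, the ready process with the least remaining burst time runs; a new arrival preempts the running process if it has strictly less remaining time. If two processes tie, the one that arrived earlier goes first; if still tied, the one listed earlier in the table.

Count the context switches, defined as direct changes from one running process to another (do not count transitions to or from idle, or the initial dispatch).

Gantt: | T3 0-6 | T1 6-8 | T3 8-11 | T2 11-16 | T4 16-22 |
Completion: T1=8  T2=16  T3=11  T4=22
Turnaround (C−A): T1=2  T2=12  T3=11  T4=16

4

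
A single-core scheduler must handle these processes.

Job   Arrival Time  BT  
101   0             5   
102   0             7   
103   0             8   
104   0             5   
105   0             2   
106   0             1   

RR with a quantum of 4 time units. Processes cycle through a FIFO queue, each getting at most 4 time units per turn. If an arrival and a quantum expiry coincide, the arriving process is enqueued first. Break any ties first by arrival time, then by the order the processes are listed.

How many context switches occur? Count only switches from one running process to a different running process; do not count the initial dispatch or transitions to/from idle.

Schedule: | 101 0-4 | 102 4-8 | 103 8-12 | 104 12-16 | 105 16-18 | 106 18-19 | 101 19-20 | 102 20-23 | 103 23-27 | 104 27-28 |
Completion: 101=20  102=23  103=27  104=28  105=18  106=19
Turnaround (C−A): 101=20  102=23  103=27  104=28  105=18  106=19

9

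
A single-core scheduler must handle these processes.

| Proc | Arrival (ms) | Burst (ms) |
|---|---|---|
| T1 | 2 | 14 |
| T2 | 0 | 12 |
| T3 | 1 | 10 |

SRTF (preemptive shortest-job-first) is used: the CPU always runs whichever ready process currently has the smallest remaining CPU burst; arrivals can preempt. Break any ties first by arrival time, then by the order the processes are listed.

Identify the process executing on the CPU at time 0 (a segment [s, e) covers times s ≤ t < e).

T2

Gantt: | T2 0-1 | T3 1-11 | T2 11-22 | T1 22-36 |
Completion: T1=36  T2=22  T3=11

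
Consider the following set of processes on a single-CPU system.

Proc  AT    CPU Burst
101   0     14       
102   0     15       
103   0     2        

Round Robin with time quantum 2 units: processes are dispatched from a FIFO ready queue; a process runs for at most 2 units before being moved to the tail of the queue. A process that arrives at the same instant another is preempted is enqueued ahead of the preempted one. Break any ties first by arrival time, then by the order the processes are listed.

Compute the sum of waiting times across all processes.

Schedule: | 101 0-2 | 102 2-4 | 103 4-6 | 101 6-8 | 102 8-10 | 101 10-12 | 102 12-14 | 101 14-16 | 102 16-18 | 101 18-20 | 102 20-22 | 101 22-24 | 102 24-26 | 101 26-28 | 102 28-31 |
Completion: 101=28  102=31  103=6
Waiting = turnaround − burst: 101=14, 102=16, 103=4
Total waiting = 14 + 16 + 4 = 34

34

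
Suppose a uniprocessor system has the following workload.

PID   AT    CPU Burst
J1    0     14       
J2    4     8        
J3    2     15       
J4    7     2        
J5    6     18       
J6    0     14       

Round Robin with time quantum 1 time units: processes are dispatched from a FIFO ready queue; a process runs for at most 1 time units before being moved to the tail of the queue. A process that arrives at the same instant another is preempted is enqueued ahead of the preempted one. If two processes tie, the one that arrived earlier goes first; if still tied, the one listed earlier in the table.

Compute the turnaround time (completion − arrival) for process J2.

Gantt: | J1 0-1 | J6 1-2 | J1 2-3 | J3 3-4 | J6 4-5 | J1 5-6 | J2 6-7 | J3 7-8 | J6 8-9 | J5 9-10 | J1 10-11 | J4 11-12 | J2 12-13 | J3 13-14 | J6 14-15 | J5 15-16 | J1 16-17 | J4 17-18 | J2 18-19 | J3 19-20 | J6 20-21 | J5 21-22 | J1 22-23 | J2 23-24 | J3 24-25 | J6 25-26 | J5 26-27 | J1 27-28 | J2 28-29 | J3 29-30 | J6 30-31 | J5 31-32 | J1 32-33 | J2 33-34 | J3 34-35 | J6 35-36 | J5 36-37 | J1 37-38 | J2 38-39 | J3 39-40 | J6 40-41 | J5 41-42 | J1 42-43 | J2 43-44 | J3 44-45 | J6 45-46 | J5 46-47 | J1 47-48 | J3 48-49 | J6 49-50 | J5 50-51 | J1 51-52 | J3 52-53 | J6 53-54 | J5 54-55 | J1 55-56 | J3 56-57 | J6 57-58 | J5 58-59 | J1 59-60 | J3 60-61 | J6 61-62 | J5 62-63 | J3 63-64 | J5 64-65 | J3 65-66 | J5 66-71 |
Completion: J1=60  J2=44  J3=66  J4=18  J5=71  J6=62
Turnaround (C−A): J1=60  J2=40  J3=64  J4=11  J5=65  J6=62
Turnaround(J2) = completion − arrival = 44 − 4 = 40

40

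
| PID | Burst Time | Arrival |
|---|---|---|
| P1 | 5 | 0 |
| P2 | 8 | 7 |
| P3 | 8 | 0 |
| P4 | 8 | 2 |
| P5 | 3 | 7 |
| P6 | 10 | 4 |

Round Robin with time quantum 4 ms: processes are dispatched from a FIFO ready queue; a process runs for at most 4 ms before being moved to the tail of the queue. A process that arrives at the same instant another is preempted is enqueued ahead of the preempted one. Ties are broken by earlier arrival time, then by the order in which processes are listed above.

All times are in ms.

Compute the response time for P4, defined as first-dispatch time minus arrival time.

6

Gantt: | P1 0-4 | P3 4-8 | P4 8-12 | P6 12-16 | P1 16-17 | P2 17-21 | P5 21-24 | P3 24-28 | P4 28-32 | P6 32-36 | P2 36-40 | P6 40-42 |
Completion: P1=17  P2=40  P3=28  P4=32  P5=24  P6=42
Turnaround (C−A): P1=17  P2=33  P3=28  P4=30  P5=17  P6=38
Response(P4) = first start − arrival = 8 − 2 = 6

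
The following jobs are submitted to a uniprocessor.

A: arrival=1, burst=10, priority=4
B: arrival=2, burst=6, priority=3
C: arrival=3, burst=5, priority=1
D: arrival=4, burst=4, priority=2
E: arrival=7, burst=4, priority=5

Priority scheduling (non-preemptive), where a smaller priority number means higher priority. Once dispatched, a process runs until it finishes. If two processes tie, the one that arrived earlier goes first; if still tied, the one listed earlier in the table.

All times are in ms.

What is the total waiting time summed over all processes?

57

Timeline: | idle 0-1 | A 1-11 | C 11-16 | D 16-20 | B 20-26 | E 26-30 |
Completion: A=11  B=26  C=16  D=20  E=30
Waiting = turnaround − burst: A=0, B=18, C=8, D=12, E=19
Total waiting = 0 + 18 + 8 + 12 + 19 = 57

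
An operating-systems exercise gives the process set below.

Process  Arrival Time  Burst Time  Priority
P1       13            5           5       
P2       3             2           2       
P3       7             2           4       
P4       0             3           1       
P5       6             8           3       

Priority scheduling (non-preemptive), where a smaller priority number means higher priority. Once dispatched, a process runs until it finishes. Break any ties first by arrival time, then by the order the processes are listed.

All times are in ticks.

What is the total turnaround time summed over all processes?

Gantt: | P4 0-3 | P2 3-5 | idle 5-6 | P5 6-14 | P3 14-16 | P1 16-21 |
Completion: P1=21  P2=5  P3=16  P4=3  P5=14
Turnaround (C−A): P1=8  P2=2  P3=9  P4=3  P5=8
Turnaround = completion − arrival: P1=8, P2=2, P3=9, P4=3, P5=8
Total turnaround = 8 + 2 + 9 + 3 + 8 = 30

30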